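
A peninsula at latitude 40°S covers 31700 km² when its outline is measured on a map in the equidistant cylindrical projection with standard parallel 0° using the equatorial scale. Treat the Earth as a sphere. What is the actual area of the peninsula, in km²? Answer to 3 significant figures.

24300 km²

In the plate carrée (x = Rλ, y = Rφ), meridians are true-scale (h = 1) and parallels are stretched by k = sec φ.
Areal scale = h·k = 1 × sec φ; at 40°, h = 1.000, k = 1.305, so h·k = 1.305.
True area = apparent / (areal scale) = 31700 / 1.305 ≈ 24300 km².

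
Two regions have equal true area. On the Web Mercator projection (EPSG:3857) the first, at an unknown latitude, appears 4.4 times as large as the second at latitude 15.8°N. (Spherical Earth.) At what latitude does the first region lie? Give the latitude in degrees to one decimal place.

62.7°

On Mercator, (apparent₁)/(apparent₂) = sec²φ₁ / sec²φ₂ when true areas are equal.
cos²φ₂ / cos²φ₁ = 4.4  ⇒  cos φ₁ = cos 15.8° / √4.4 = 0.9622/2.098 = 0.4587.
φ₁ = arccos(0.4587) ≈ 62.7°.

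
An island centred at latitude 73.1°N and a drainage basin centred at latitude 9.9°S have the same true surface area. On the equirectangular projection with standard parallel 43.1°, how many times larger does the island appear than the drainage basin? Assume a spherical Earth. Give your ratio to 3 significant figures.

With standard parallel φ₀ = 43.1°, the equirectangular projection gives x = Rλ cos φ₀, y = Rφ, so h = 1 and k = cos 43.1° / cos φ.
Areal scale at 73.1°: h·k = 1.000 × 2.512 = 2.512.
Areal scale at 9.9°: h·k = 1.000 × 0.7412 = 0.7412.
Ratio = 2.512/0.7412 ≈ 3.39.

3.39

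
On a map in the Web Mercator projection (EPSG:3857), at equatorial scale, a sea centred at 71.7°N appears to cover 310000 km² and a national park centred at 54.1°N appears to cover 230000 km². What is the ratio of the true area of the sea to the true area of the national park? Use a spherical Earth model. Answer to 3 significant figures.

0.386

Mercator's areal exaggeration is sec²φ; hence true area = (apparent area) · cos²φ.
True area of sea: 310000 × cos²(71.7°) = 310000 × 0.09859 = 30560 km².
True area of national park: 230000 × cos²(54.1°) = 230000 × 0.3438 = 79080 km².
Ratio = 30560 / 79080 ≈ 0.386.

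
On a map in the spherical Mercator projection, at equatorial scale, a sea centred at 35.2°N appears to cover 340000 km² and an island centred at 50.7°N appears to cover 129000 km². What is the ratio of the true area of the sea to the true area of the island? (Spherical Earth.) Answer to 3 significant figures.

4.39

Since Mercator area scale is 1/cos²φ, the true area equals the apparent area multiplied by cos²φ.
True area of sea: 340000 × cos²(35.2°) = 340000 × 0.6677 = 227000 km².
True area of island: 129000 × cos²(50.7°) = 129000 × 0.4012 = 51750 km².
Ratio = 227000 / 51750 ≈ 4.39.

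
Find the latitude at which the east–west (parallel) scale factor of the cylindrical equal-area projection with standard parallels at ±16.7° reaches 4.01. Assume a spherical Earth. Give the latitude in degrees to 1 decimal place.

76.2°

A cylindrical equal-area projection with standard parallel φ₀ has meridian scale h = cos φ / cos φ₀ and parallel scale k = cos φ₀ / cos φ (so areas are preserved, h·k = 1).
k = cos φ₀ / cos φ = 4.01  ⇒  cos φ = cos 16.7° / 4.01 = 0.2389.
φ = arccos(0.2389) ≈ 76.2°.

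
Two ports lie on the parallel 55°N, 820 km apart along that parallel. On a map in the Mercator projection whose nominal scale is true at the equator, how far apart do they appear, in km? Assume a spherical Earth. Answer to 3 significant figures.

For Mercator, h = k = sec φ (a conformal cylindrical projection has a single point scale, 1/cos φ).
Along the parallel, k = sec 55° = 1/0.5736 = 1.743.
Map distance = 820 × 1.743 ≈ 1430 km.

1430 km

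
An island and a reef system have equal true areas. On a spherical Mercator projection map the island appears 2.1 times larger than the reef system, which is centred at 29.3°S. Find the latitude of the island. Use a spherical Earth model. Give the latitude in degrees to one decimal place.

53.0°

On Mercator, (apparent₁)/(apparent₂) = sec²φ₁ / sec²φ₂ when true areas are equal.
cos²φ₂ / cos²φ₁ = 2.1  ⇒  cos φ₁ = cos 29.3° / √2.1 = 0.8721/1.449 = 0.6018.
φ₁ = arccos(0.6018) ≈ 53.0°.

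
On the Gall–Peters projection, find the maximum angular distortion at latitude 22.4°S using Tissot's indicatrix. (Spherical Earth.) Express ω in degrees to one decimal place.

30.4°

The Gall–Peters projection is cylindrical equal-area with φ₀ = 45°. Cylindrical equal-area (φ₀ = 45°): h = cos φ / cos 45° along meridians, k = cos 45° / cos φ along parallels; h·k = 1.
At 22.4°: h = 1.308, k = 0.7648; principal scales a = 1.308, b = 0.7648.
sin(ω/2) = (a − b)/(a + b) = 0.5427/2.072 = 0.2619, so ω = 2 arcsin(0.2619) ≈ 30.4°.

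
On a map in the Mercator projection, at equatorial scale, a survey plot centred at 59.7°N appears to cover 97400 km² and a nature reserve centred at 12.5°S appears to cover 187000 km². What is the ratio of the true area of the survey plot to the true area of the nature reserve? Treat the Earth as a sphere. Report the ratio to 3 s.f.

0.139

Mercator's areal exaggeration is sec²φ; hence true area = (apparent area) · cos²φ.
True area of survey plot: 97400 × cos²(59.7°) = 97400 × 0.2545 = 24790 km².
True area of nature reserve: 187000 × cos²(12.5°) = 187000 × 0.9532 = 178200 km².
Ratio = 24790 / 178200 ≈ 0.139.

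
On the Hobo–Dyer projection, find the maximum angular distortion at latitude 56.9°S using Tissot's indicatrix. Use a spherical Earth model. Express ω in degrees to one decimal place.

Hobo–Dyer is a cylindrical equal-area projection with standard parallels at ±37.5°. For cylindrical equal-area with standard parallel φ₀, h = cos φ / cos φ₀ and k = cos φ₀ / cos φ, so h·k = 1.
At 56.9°: h = 0.6883, k = 1.453; principal scales a = 1.453, b = 0.6883.
sin(ω/2) = (a − b)/(a + b) = 0.7644/2.141 = 0.3570, so ω = 2 arcsin(0.3570) ≈ 41.8°.

41.8°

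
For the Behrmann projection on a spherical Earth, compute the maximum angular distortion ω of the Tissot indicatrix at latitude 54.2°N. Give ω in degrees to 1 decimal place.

Behrmann is a cylindrical equal-area projection with standard parallels at ±30°. For cylindrical equal-area with standard parallel φ₀, h = cos φ / cos φ₀ and k = cos φ₀ / cos φ, so h·k = 1.
At 54.2°: h = 0.6755, k = 1.480; principal scales a = 1.480, b = 0.6755.
sin(ω/2) = (a − b)/(a + b) = 0.8050/2.156 = 0.3734, so ω = 2 arcsin(0.3734) ≈ 43.9°.

43.9°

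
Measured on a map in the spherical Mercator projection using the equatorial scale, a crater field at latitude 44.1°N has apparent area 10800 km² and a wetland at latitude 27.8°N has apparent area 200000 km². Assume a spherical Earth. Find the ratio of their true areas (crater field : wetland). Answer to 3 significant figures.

0.0356

Since Mercator area scale is 1/cos²φ, the true area equals the apparent area multiplied by cos²φ.
True area of crater field: 10800 × cos²(44.1°) = 10800 × 0.5157 = 5570 km².
True area of wetland: 200000 × cos²(27.8°) = 200000 × 0.7825 = 156500 km².
Ratio = 5570 / 156500 ≈ 0.0356.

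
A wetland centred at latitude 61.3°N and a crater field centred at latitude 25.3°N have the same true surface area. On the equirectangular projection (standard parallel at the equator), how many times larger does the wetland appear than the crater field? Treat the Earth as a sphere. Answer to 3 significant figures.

In the plate carrée (x = Rλ, y = Rφ), meridians are true-scale (h = 1) and parallels are stretched by k = sec φ.
Areal scale at 61.3°: h·k = 1.000 × 2.082 = 2.082.
Areal scale at 25.3°: h·k = 1.000 × 1.106 = 1.106.
Ratio = 2.082/1.106 ≈ 1.88.

1.88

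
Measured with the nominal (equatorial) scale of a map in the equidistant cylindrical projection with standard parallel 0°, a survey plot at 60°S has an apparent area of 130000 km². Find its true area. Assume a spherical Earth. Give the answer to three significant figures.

65000 km²

In the plate carrée (x = Rλ, y = Rφ), meridians are true-scale (h = 1) and parallels are stretched by k = sec φ.
Areal scale = h·k = 1 × sec φ; at 60°, h = 1.000, k = 2.000, so h·k = 2.000.
True area = apparent / (areal scale) = 130000 / 2.000 ≈ 65000 km².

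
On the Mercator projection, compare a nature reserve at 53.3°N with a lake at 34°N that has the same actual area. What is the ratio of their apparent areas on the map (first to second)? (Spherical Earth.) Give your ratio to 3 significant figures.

Mercator is conformal with k = sec φ, so areal scale = k² = sec²φ.
At 53.3°: sec²(53.3°) = 1/0.5976² = 2.800.
At 34°: sec²(34°) = 1/0.8290² = 1.455.
Ratio = 2.800/1.455 = cos²(34°)/cos²(53.3°) ≈ 1.92.

1.92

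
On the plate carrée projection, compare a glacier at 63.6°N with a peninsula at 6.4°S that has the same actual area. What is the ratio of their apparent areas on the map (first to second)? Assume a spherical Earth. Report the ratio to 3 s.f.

2.24

For the equirectangular projection with φ₀ = 0 (plate carrée), h = 1 along meridians and k = sec φ along parallels.
Areal scale at 63.6°: h·k = 1.000 × 2.249 = 2.249.
Areal scale at 6.4°: h·k = 1.000 × 1.006 = 1.006.
Ratio = 2.249/1.006 ≈ 2.24.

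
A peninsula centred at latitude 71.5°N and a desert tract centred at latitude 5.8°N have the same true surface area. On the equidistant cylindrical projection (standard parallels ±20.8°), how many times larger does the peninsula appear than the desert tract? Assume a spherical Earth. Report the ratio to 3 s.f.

With standard parallel φ₀ = 20.8°, the equirectangular projection gives x = Rλ cos φ₀, y = Rφ, so h = 1 and k = cos 20.8° / cos φ.
Areal scale at 71.5°: h·k = 1.000 × 2.946 = 2.946.
Areal scale at 5.8°: h·k = 1.000 × 0.9396 = 0.9396.
Ratio = 2.946/0.9396 ≈ 3.14.

3.14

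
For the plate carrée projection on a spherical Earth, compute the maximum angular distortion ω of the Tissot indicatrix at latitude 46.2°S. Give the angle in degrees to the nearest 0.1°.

For the equirectangular projection with φ₀ = 0 (plate carrée), h = 1 along meridians and k = sec φ along parallels.
At 46.2°: h = 1.000, k = 1.445; principal scales a = 1.445, b = 1.000.
sin(ω/2) = (a − b)/(a + b) = 0.4448/2.445 = 0.1819, so ω = 2 arcsin(0.1819) ≈ 21.0°.

21.0°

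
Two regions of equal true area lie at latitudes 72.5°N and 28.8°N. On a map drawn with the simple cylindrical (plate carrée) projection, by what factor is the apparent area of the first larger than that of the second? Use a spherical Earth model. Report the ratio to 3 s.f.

Plate carrée maps x = Rλ, y = Rφ. The meridian scale is h = 1 and the parallel scale is k = 1/cos φ = sec φ.
Areal scale at 72.5°: h·k = 1.000 × 3.326 = 3.326.
Areal scale at 28.8°: h·k = 1.000 × 1.141 = 1.141.
Ratio = 3.326/1.141 ≈ 2.91.

2.91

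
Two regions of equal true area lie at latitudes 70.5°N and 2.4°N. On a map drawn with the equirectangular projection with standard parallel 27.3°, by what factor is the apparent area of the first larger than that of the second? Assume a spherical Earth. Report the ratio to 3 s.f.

2.99

In the equirectangular projection with standard parallel φ₀ = 27.3° (x = Rλ cos φ₀, y = Rφ), meridians are true-scale (h = 1) and the parallel scale is k = cos φ₀ / cos φ.
Areal scale at 70.5°: h·k = 1.000 × 2.662 = 2.662.
Areal scale at 2.4°: h·k = 1.000 × 0.8894 = 0.8894.
Ratio = 2.662/0.8894 ≈ 2.99.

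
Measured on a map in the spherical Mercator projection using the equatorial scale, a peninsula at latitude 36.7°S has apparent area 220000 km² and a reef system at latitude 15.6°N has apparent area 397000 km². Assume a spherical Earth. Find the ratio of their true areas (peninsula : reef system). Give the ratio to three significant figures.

On Mercator the areal scale is sec²φ, so true area = apparent × cos²φ.
True area of peninsula: 220000 × cos²(36.7°) = 220000 × 0.6428 = 141400 km².
True area of reef system: 397000 × cos²(15.6°) = 397000 × 0.9277 = 368300 km².
Ratio = 141400 / 368300 ≈ 0.384.

0.384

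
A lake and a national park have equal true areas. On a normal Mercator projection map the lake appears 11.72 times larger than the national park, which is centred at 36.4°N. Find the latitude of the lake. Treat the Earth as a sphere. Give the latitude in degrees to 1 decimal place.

For equal true areas on Mercator, apparent areas scale as sec²φ, so the ratio is cos²φ₂ / cos²φ₁.
cos²φ₂ / cos²φ₁ = 11.72  ⇒  cos φ₁ = cos 36.4° / √11.72 = 0.8049/3.423 = 0.2351.
φ₁ = arccos(0.2351) ≈ 76.4°.

76.4°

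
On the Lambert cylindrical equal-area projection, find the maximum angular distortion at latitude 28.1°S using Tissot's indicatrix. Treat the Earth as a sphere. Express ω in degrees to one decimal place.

14.3°

The Lambert cylindrical equal-area projection is the cylindrical equal-area projection with its standard parallel at the equator (φ₀ = 0). Cylindrical equal-area (φ₀ = 0°): h = cos φ / cos 0° along meridians, k = cos 0° / cos φ along parallels; h·k = 1.
At 28.1°: h = 0.8821, k = 1.134; principal scales a = 1.134, b = 0.8821.
sin(ω/2) = (a − b)/(a + b) = 0.2515/2.016 = 0.1248, so ω = 2 arcsin(0.1248) ≈ 14.3°.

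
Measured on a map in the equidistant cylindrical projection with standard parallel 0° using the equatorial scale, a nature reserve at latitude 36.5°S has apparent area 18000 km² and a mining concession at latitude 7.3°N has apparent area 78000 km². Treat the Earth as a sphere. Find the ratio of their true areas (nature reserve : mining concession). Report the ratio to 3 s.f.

Plate carrée has h = 1 and k = sec φ, giving areal scale sec φ; true area = (apparent area) · cos φ.
True area of nature reserve: 18000 × cos(36.5°) = 18000 × 0.8039 = 14470 km².
True area of mining concession: 78000 × cos(7.3°) = 78000 × 0.9919 = 77370 km².
Ratio = 14470 / 77370 ≈ 0.187.

0.187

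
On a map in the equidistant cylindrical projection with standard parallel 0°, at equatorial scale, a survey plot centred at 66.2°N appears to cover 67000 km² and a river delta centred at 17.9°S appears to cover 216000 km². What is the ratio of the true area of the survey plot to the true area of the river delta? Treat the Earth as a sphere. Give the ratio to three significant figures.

0.132

Plate carrée has h = 1 and k = sec φ, giving areal scale sec φ; true area = (apparent area) · cos φ.
True area of survey plot: 67000 × cos(66.2°) = 67000 × 0.4035 = 27040 km².
True area of river delta: 216000 × cos(17.9°) = 216000 × 0.9516 = 205500 km².
Ratio = 27040 / 205500 ≈ 0.132.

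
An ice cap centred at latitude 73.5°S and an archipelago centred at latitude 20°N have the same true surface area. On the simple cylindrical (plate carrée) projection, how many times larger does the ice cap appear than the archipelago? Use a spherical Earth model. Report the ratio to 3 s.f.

For the equirectangular projection with φ₀ = 0 (plate carrée), h = 1 along meridians and k = sec φ along parallels.
Areal scale at 73.5°: h·k = 1.000 × 3.521 = 3.521.
Areal scale at 20°: h·k = 1.000 × 1.064 = 1.064.
Ratio = 3.521/1.064 ≈ 3.31.

3.31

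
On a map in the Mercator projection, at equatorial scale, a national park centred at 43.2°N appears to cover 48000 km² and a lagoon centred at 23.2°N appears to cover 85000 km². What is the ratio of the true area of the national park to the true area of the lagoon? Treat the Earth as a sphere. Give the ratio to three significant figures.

0.355

Since Mercator area scale is 1/cos²φ, the true area equals the apparent area multiplied by cos²φ.
True area of national park: 48000 × cos²(43.2°) = 48000 × 0.5314 = 25510 km².
True area of lagoon: 85000 × cos²(23.2°) = 85000 × 0.8448 = 71810 km².
Ratio = 25510 / 71810 ≈ 0.355.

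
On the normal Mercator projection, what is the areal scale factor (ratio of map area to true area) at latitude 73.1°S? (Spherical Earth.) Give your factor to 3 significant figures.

11.8

For Mercator, h = k = sec φ (a conformal cylindrical projection has a single point scale, 1/cos φ).
Areal scale = k² = sec²φ = 1/cos²(73.1°) = 1/0.2907² = 11.83.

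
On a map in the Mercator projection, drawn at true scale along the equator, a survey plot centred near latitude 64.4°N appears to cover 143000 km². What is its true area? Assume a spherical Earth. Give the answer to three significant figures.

For Mercator, h = k = sec φ (a conformal cylindrical projection has a single point scale, 1/cos φ).
Areal scale = k² = sec²φ = 1/cos²(64.4°) = 1/0.4321² = 5.356.
True area = apparent / (areal scale) = 143000 / 5.356 ≈ 26700 km².

26700 km²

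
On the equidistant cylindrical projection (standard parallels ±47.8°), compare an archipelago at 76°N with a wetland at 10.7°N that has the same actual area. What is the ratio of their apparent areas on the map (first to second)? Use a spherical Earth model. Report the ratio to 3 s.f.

4.06

The equidistant cylindrical projection with φ₀ = 47.8° has h = 1 (meridians true) and k = cos φ₀ / cos φ along parallels.
Areal scale at 76°: h·k = 1.000 × 2.777 = 2.777.
Areal scale at 10.7°: h·k = 1.000 × 0.6836 = 0.6836.
Ratio = 2.777/0.6836 ≈ 4.06.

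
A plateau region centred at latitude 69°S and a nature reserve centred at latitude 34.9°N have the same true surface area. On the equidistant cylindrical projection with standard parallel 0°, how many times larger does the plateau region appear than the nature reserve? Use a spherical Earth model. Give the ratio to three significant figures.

2.29

Plate carrée maps x = Rλ, y = Rφ. The meridian scale is h = 1 and the parallel scale is k = 1/cos φ = sec φ.
Areal scale at 69°: h·k = 1.000 × 2.790 = 2.790.
Areal scale at 34.9°: h·k = 1.000 × 1.219 = 1.219.
Ratio = 2.790/1.219 ≈ 2.29.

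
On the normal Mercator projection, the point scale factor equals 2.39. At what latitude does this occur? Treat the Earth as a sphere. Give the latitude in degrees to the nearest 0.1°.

Mercator scale is k = sec φ = 1/cos φ.
1/cos φ = 2.39  ⇒  cos φ = 0.4184  ⇒  φ = arccos(0.4184) ≈ 65.3°.

65.3°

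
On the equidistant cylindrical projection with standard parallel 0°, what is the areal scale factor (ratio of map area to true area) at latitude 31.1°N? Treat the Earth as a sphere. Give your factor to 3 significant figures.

For the equirectangular projection with φ₀ = 0 (plate carrée), h = 1 along meridians and k = sec φ along parallels.
Areal scale = h·k = 1 × sec φ; at 31.1°, h = 1.000, k = 1.168, so h·k = 1.168.

1.17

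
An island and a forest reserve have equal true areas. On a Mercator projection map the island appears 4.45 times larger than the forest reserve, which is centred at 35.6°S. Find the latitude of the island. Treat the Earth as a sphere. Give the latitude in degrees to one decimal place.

67.3°

Mercator areal scale is sec²φ, so apparent-area ratio = sec²φ₁ / sec²φ₂ = cos²φ₂ / cos²φ₁.
cos²φ₂ / cos²φ₁ = 4.45  ⇒  cos φ₁ = cos 35.6° / √4.45 = 0.8131/2.110 = 0.3854.
φ₁ = arccos(0.3854) ≈ 67.3°.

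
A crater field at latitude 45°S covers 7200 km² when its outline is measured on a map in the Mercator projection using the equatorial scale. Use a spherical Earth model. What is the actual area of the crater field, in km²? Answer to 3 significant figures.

Mercator is conformal, so the point scale is isotropic: h = k = sec φ = 1/cos φ.
Areal scale = k² = sec²φ = 1/cos²(45°) = 1/0.7071² = 2.000.
True area = apparent / (areal scale) = 7200 / 2.000 ≈ 3600 km².

3600 km²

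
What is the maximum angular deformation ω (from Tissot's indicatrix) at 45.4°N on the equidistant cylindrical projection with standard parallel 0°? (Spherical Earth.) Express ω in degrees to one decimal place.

20.2°

In the plate carrée (x = Rλ, y = Rφ), meridians are true-scale (h = 1) and parallels are stretched by k = sec φ.
At 45.4°: h = 1.000, k = 1.424; principal scales a = 1.424, b = 1.000.
sin(ω/2) = (a − b)/(a + b) = 0.4242/2.424 = 0.1750, so ω = 2 arcsin(0.1750) ≈ 20.2°.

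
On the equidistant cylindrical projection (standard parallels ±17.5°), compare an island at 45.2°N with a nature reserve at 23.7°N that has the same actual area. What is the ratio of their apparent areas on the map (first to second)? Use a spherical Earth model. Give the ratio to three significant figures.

1.30

In the equirectangular projection with standard parallel φ₀ = 17.5° (x = Rλ cos φ₀, y = Rφ), meridians are true-scale (h = 1) and the parallel scale is k = cos φ₀ / cos φ.
Areal scale at 45.2°: h·k = 1.000 × 1.353 = 1.353.
Areal scale at 23.7°: h·k = 1.000 × 1.042 = 1.042.
Ratio = 1.353/1.042 ≈ 1.30.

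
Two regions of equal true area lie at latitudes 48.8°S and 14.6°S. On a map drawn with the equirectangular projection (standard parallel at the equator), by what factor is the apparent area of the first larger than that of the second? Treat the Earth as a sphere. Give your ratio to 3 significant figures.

1.47

Plate carrée maps x = Rλ, y = Rφ. The meridian scale is h = 1 and the parallel scale is k = 1/cos φ = sec φ.
Areal scale at 48.8°: h·k = 1.000 × 1.518 = 1.518.
Areal scale at 14.6°: h·k = 1.000 × 1.033 = 1.033.
Ratio = 1.518/1.033 ≈ 1.47.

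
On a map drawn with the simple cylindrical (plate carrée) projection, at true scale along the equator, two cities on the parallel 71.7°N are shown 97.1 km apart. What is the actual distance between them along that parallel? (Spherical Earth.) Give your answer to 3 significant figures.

30.5 km

In the plate carrée (x = Rλ, y = Rφ), meridians are true-scale (h = 1) and parallels are stretched by k = sec φ.
Along the parallel at 71.7°, map distances are exaggerated by k = sec 71.7° = 3.185.
True distance = 97.1 / 3.185 = 97.1 × cos 71.7° ≈ 30.5 km.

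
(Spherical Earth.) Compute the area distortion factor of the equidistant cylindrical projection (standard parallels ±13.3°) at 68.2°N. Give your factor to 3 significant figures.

The equidistant cylindrical projection with φ₀ = 13.3° has h = 1 (meridians true) and k = cos φ₀ / cos φ along parallels.
Areal scale = h·k = 1 × cos φ₀ / cos φ; at 68.2°, h = 1.000, k = 2.621, so h·k = 2.621.

2.62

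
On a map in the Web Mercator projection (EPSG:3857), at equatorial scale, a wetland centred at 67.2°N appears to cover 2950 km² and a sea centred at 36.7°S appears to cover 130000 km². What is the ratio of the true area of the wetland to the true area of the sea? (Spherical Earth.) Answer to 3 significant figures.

0.00530

Since Mercator area scale is 1/cos²φ, the true area equals the apparent area multiplied by cos²φ.
True area of wetland: 2950 × cos²(67.2°) = 2950 × 0.1502 = 443.0 km².
True area of sea: 130000 × cos²(36.7°) = 130000 × 0.6428 = 83570 km².
Ratio = 443.0 / 83570 ≈ 0.00530.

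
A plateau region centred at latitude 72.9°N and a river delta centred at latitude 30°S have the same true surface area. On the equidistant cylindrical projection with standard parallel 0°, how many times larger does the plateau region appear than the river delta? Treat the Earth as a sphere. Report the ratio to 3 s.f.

Plate carrée maps x = Rλ, y = Rφ. The meridian scale is h = 1 and the parallel scale is k = 1/cos φ = sec φ.
Areal scale at 72.9°: h·k = 1.000 × 3.401 = 3.401.
Areal scale at 30°: h·k = 1.000 × 1.155 = 1.155.
Ratio = 3.401/1.155 ≈ 2.95.

2.95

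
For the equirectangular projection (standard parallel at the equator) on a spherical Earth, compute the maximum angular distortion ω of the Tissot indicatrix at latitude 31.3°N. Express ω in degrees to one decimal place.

9.0°

In the plate carrée (x = Rλ, y = Rφ), meridians are true-scale (h = 1) and parallels are stretched by k = sec φ.
At 31.3°: h = 1.000, k = 1.170; principal scales a = 1.170, b = 1.000.
sin(ω/2) = (a − b)/(a + b) = 0.1703/2.170 = 0.07848, so ω = 2 arcsin(0.07848) ≈ 9.0°.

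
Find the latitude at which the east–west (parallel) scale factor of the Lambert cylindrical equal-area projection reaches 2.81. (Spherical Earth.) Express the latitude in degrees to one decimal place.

69.2°

The Lambert cylindrical equal-area projection is the cylindrical equal-area projection with its standard parallel at the equator (φ₀ = 0). Cylindrical equal-area (φ₀ = 0°): h = cos φ / cos 0° along meridians, k = cos 0° / cos φ along parallels; h·k = 1.
k = cos φ₀ / cos φ = 2.81  ⇒  cos φ = cos 0° / 2.81 = 0.3559.
φ = arccos(0.3559) ≈ 69.2°.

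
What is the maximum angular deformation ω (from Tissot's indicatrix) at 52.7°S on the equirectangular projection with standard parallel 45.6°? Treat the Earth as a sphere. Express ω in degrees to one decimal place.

8.2°

With standard parallel φ₀ = 45.6°, the equirectangular projection gives x = Rλ cos φ₀, y = Rφ, so h = 1 and k = cos 45.6° / cos φ.
At 52.7°: h = 1.000, k = 1.155; principal scales a = 1.155, b = 1.000.
sin(ω/2) = (a − b)/(a + b) = 0.1546/2.155 = 0.07175, so ω = 2 arcsin(0.07175) ≈ 8.2°.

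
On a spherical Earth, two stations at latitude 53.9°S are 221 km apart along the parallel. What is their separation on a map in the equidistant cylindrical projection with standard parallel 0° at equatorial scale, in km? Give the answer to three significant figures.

375 km

For the equirectangular projection with φ₀ = 0 (plate carrée), h = 1 along meridians and k = sec φ along parallels.
Along the parallel, k = sec 53.9° = 1/0.5892 = 1.697.
Map distance = 221 × 1.697 ≈ 375 km.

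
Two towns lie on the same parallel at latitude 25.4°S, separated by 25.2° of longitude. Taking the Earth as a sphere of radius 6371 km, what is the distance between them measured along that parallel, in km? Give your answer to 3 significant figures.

2530 km

Arc length along a parallel = R cos φ · Δλ (with Δλ in radians).
= 6371 × cos 25.4° × (25.2° × π/180) = 6371 × 0.9033 × 0.4398 ≈ 2530 km.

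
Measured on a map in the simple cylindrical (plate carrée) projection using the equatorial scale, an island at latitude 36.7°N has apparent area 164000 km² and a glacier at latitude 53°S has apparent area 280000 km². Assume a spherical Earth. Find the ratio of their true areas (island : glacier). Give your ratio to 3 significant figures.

0.780

Plate carrée has h = 1 and k = sec φ, giving areal scale sec φ; true area = (apparent area) · cos φ.
True area of island: 164000 × cos(36.7°) = 164000 × 0.8018 = 131500 km².
True area of glacier: 280000 × cos(53°) = 280000 × 0.6018 = 168500 km².
Ratio = 131500 / 168500 ≈ 0.780.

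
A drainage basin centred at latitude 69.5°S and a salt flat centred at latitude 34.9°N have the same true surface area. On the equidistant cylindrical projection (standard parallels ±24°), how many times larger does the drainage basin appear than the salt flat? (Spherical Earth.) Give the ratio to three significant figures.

2.34

The equidistant cylindrical projection with φ₀ = 24° has h = 1 (meridians true) and k = cos φ₀ / cos φ along parallels.
Areal scale at 69.5°: h·k = 1.000 × 2.609 = 2.609.
Areal scale at 34.9°: h·k = 1.000 × 1.114 = 1.114.
Ratio = 2.609/1.114 ≈ 2.34.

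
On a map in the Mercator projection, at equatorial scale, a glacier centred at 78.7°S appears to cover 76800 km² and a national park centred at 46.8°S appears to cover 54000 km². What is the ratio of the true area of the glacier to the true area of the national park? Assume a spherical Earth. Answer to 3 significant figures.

0.117

Mercator's areal exaggeration is sec²φ; hence true area = (apparent area) · cos²φ.
True area of glacier: 76800 × cos²(78.7°) = 76800 × 0.03839 = 2949 km².
True area of national park: 54000 × cos²(46.8°) = 54000 × 0.4686 = 25300 km².
Ratio = 2949 / 25300 ≈ 0.117.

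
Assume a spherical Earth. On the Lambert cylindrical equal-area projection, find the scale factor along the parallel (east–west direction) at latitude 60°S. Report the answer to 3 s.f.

2.00

The Lambert cylindrical equal-area projection is the cylindrical equal-area projection with its standard parallel at the equator (φ₀ = 0). For cylindrical equal-area with standard parallel φ₀, h = cos φ / cos φ₀ and k = cos φ₀ / cos φ, so h·k = 1.
k = cos 0° / cos 60° = 1.000/0.5000 = 2.000.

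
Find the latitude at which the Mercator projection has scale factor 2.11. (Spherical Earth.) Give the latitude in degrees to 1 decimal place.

61.7°

Mercator scale is k = sec φ = 1/cos φ.
1/cos φ = 2.11  ⇒  cos φ = 0.4739  ⇒  φ = arccos(0.4739) ≈ 61.7°.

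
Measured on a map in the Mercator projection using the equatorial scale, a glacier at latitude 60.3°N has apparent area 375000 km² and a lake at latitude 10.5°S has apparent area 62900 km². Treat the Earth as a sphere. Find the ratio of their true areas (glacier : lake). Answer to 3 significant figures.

1.51

On Mercator the areal scale is sec²φ, so true area = apparent × cos²φ.
True area of glacier: 375000 × cos²(60.3°) = 375000 × 0.2455 = 92050 km².
True area of lake: 62900 × cos²(10.5°) = 62900 × 0.9668 = 60810 km².
Ratio = 92050 / 60810 ≈ 1.51.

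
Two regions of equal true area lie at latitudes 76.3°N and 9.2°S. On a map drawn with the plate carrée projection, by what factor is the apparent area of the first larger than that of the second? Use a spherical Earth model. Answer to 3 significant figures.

Plate carrée maps x = Rλ, y = Rφ. The meridian scale is h = 1 and the parallel scale is k = 1/cos φ = sec φ.
Areal scale at 76.3°: h·k = 1.000 × 4.222 = 4.222.
Areal scale at 9.2°: h·k = 1.000 × 1.013 = 1.013.
Ratio = 4.222/1.013 ≈ 4.17.

4.17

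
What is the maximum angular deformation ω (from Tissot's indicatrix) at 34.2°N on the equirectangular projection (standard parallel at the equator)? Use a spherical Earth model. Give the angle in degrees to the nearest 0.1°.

In the plate carrée (x = Rλ, y = Rφ), meridians are true-scale (h = 1) and parallels are stretched by k = sec φ.
At 34.2°: h = 1.000, k = 1.209; principal scales a = 1.209, b = 1.000.
sin(ω/2) = (a − b)/(a + b) = 0.2091/2.209 = 0.09464, so ω = 2 arcsin(0.09464) ≈ 10.9°.

10.9°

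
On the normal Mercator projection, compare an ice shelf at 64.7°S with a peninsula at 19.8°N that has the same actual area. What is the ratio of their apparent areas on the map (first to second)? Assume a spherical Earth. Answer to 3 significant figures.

4.85

Mercator areal scale is sec²φ.
At 64.7°: sec²(64.7°) = 1/0.4274² = 5.475.
At 19.8°: sec²(19.8°) = 1/0.9409² = 1.130.
Ratio = 5.475/1.130 = cos²(19.8°)/cos²(64.7°) ≈ 4.85.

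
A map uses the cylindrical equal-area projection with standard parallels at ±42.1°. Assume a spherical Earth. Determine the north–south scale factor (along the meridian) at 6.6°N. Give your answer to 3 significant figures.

For cylindrical equal-area with standard parallel φ₀, h = cos φ / cos φ₀ and k = cos φ₀ / cos φ, so h·k = 1.
h = cos 6.6° / cos 42.1° = 0.9934/0.7420 = 1.339.

1.34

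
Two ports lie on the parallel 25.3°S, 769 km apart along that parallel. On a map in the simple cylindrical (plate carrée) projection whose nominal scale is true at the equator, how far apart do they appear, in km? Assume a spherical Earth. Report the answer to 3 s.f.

851 km

For the equirectangular projection with φ₀ = 0 (plate carrée), h = 1 along meridians and k = sec φ along parallels.
Along the parallel, k = sec 25.3° = 1/0.9041 = 1.106.
Map distance = 769 × 1.106 ≈ 851 km.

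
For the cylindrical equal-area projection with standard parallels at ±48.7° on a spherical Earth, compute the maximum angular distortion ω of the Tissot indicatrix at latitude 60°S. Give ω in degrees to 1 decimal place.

For cylindrical equal-area with standard parallel φ₀, h = cos φ / cos φ₀ and k = cos φ₀ / cos φ, so h·k = 1.
At 60°: h = 0.7576, k = 1.320; principal scales a = 1.320, b = 0.7576.
sin(ω/2) = (a − b)/(a + b) = 0.5624/2.078 = 0.2707, so ω = 2 arcsin(0.2707) ≈ 31.4°.

31.4°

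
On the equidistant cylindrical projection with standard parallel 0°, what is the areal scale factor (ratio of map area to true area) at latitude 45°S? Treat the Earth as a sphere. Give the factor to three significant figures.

1.41

Plate carrée maps x = Rλ, y = Rφ. The meridian scale is h = 1 and the parallel scale is k = 1/cos φ = sec φ.
Areal scale = h·k = 1 × sec φ; at 45°, h = 1.000, k = 1.414, so h·k = 1.414.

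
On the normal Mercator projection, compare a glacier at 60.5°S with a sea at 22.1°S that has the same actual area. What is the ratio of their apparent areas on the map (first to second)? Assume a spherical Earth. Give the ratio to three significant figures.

3.54

Mercator is conformal with k = sec φ, so areal scale = k² = sec²φ.
At 60.5°: sec²(60.5°) = 1/0.4924² = 4.124.
At 22.1°: sec²(22.1°) = 1/0.9265² = 1.165.
Ratio = 4.124/1.165 = cos²(22.1°)/cos²(60.5°) ≈ 3.54.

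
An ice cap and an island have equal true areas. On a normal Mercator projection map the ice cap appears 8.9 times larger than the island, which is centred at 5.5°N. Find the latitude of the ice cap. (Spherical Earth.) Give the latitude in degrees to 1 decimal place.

70.5°

On Mercator, (apparent₁)/(apparent₂) = sec²φ₁ / sec²φ₂ when true areas are equal.
cos²φ₂ / cos²φ₁ = 8.9  ⇒  cos φ₁ = cos 5.5° / √8.9 = 0.9954/2.983 = 0.3337.
φ₁ = arccos(0.3337) ≈ 70.5°.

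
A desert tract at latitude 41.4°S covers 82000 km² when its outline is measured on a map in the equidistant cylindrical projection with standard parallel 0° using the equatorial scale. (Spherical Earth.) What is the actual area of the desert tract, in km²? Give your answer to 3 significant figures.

61500 km²

In the plate carrée (x = Rλ, y = Rφ), meridians are true-scale (h = 1) and parallels are stretched by k = sec φ.
Areal scale = h·k = 1 × sec φ; at 41.4°, h = 1.000, k = 1.333, so h·k = 1.333.
True area = apparent / (areal scale) = 82000 / 1.333 ≈ 61500 km².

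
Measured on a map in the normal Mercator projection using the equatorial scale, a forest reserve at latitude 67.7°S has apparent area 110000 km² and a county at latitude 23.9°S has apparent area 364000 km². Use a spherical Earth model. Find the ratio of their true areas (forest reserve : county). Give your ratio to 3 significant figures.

0.0521

Since Mercator area scale is 1/cos²φ, the true area equals the apparent area multiplied by cos²φ.
True area of forest reserve: 110000 × cos²(67.7°) = 110000 × 0.1440 = 15840 km².
True area of county: 364000 × cos²(23.9°) = 364000 × 0.8359 = 304300 km².
Ratio = 15840 / 304300 ≈ 0.0521.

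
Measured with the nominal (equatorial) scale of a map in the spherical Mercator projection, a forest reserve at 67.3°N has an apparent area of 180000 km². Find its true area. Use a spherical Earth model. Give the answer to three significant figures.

Mercator is conformal, so the point scale is isotropic: h = k = sec φ = 1/cos φ.
Areal scale = k² = sec²φ = 1/cos²(67.3°) = 1/0.3859² = 6.715.
True area = apparent / (areal scale) = 180000 / 6.715 ≈ 26800 km².

26800 km²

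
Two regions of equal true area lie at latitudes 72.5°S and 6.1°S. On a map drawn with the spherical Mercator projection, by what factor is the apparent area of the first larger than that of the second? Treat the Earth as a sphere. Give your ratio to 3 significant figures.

Mercator areal scale is sec²φ.
At 72.5°: sec²(72.5°) = 1/0.3007² = 11.06.
At 6.1°: sec²(6.1°) = 1/0.9943² = 1.011.
Ratio = 11.06/1.011 = cos²(6.1°)/cos²(72.5°) ≈ 10.9.

10.9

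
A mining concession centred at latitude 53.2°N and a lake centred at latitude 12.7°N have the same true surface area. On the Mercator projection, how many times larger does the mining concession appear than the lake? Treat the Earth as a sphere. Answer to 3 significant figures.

2.65

Mercator is conformal with k = sec φ, so areal scale = k² = sec²φ.
At 53.2°: sec²(53.2°) = 1/0.5990² = 2.787.
At 12.7°: sec²(12.7°) = 1/0.9755² = 1.051.
Ratio = 2.787/1.051 = cos²(12.7°)/cos²(53.2°) ≈ 2.65.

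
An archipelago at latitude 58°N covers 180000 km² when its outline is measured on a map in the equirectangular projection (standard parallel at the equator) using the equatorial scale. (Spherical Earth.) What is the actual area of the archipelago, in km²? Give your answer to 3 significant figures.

95400 km²

Plate carrée maps x = Rλ, y = Rφ. The meridian scale is h = 1 and the parallel scale is k = 1/cos φ = sec φ.
Areal scale = h·k = 1 × sec φ; at 58°, h = 1.000, k = 1.887, so h·k = 1.887.
True area = apparent / (areal scale) = 180000 / 1.887 ≈ 95400 km².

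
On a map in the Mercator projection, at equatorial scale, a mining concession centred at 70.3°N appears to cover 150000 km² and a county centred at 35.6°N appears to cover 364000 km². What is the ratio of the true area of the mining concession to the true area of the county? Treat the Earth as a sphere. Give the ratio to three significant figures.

On Mercator the areal scale is sec²φ, so true area = apparent × cos²φ.
True area of mining concession: 150000 × cos²(70.3°) = 150000 × 0.1136 = 17040 km².
True area of county: 364000 × cos²(35.6°) = 364000 × 0.6611 = 240700 km².
Ratio = 17040 / 240700 ≈ 0.0708.

0.0708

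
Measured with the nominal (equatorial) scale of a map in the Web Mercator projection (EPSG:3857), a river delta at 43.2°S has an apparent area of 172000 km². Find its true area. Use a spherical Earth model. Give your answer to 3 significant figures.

The Mercator projection is conformal; its linear scale factor is the same in every direction and equals sec φ = 1/cos φ.
Areal scale = k² = sec²φ = 1/cos²(43.2°) = 1/0.7290² = 1.882.
True area = apparent / (areal scale) = 172000 / 1.882 ≈ 91400 km².

91400 km²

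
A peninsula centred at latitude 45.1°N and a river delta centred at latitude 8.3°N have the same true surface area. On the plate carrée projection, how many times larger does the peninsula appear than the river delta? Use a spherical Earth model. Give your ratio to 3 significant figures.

For the equirectangular projection with φ₀ = 0 (plate carrée), h = 1 along meridians and k = sec φ along parallels.
Areal scale at 45.1°: h·k = 1.000 × 1.417 = 1.417.
Areal scale at 8.3°: h·k = 1.000 × 1.011 = 1.011.
Ratio = 1.417/1.011 ≈ 1.40.

1.40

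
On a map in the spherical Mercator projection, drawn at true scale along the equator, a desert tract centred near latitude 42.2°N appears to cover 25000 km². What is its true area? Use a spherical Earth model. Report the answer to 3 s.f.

For Mercator, h = k = sec φ (a conformal cylindrical projection has a single point scale, 1/cos φ).
Areal scale = k² = sec²φ = 1/cos²(42.2°) = 1/0.7408² = 1.822.
True area = apparent / (areal scale) = 25000 / 1.822 ≈ 13700 km².

13700 km²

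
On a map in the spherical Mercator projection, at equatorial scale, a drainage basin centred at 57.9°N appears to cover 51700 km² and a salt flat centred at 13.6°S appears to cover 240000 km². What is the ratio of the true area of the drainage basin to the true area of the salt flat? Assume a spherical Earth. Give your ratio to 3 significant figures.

On Mercator the areal scale is sec²φ, so true area = apparent × cos²φ.
True area of drainage basin: 51700 × cos²(57.9°) = 51700 × 0.2824 = 14600 km².
True area of salt flat: 240000 × cos²(13.6°) = 240000 × 0.9447 = 226700 km².
Ratio = 14600 / 226700 ≈ 0.0644.

0.0644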